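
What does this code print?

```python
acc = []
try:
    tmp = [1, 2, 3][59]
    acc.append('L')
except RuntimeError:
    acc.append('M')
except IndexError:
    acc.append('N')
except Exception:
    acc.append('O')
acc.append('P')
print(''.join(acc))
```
NP

IndexError matches before generic Exception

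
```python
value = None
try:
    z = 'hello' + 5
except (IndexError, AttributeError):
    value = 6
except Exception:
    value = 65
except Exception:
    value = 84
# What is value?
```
65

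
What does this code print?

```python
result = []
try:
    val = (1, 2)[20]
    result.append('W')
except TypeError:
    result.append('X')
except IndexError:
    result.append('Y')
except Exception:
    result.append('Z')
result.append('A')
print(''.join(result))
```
YA

IndexError matches before generic Exception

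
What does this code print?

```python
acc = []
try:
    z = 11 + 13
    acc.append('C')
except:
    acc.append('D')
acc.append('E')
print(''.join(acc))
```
CE

No exception, try block completes normally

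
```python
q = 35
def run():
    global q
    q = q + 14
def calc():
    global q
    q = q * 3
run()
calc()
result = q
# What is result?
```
147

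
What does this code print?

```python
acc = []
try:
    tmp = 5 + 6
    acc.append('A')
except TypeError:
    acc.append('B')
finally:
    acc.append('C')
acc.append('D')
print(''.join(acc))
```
ACD

finally runs after normal execution too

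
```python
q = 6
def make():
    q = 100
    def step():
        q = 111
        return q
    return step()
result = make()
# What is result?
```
111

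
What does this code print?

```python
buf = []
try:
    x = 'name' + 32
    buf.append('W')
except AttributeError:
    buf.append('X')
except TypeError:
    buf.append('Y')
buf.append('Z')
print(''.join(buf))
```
YZ

TypeError is caught by its specific handler, not AttributeError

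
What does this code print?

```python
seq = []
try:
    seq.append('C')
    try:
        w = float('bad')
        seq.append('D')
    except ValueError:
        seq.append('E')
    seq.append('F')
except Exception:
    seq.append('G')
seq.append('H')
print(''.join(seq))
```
CEFH

Inner exception caught by inner handler, outer continues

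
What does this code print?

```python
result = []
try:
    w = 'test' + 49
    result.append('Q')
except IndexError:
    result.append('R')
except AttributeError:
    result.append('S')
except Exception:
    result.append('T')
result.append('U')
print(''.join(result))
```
TU

TypeError not specifically caught, falls to Exception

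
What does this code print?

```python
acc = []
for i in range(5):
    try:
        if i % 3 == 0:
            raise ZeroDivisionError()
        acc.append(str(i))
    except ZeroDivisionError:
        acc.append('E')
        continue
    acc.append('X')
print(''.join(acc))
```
E1X2XE4X

continue in except skips rest of loop body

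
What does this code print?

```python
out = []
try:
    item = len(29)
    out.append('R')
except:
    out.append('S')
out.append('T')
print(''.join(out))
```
ST

Exception raised in try, caught by bare except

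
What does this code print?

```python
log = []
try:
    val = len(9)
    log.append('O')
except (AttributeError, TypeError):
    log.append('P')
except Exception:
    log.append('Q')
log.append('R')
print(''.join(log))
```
PR

TypeError matches tuple containing it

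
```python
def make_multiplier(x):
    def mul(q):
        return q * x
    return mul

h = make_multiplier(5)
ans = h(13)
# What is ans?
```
65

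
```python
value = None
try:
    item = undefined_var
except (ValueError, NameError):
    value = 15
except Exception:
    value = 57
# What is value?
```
15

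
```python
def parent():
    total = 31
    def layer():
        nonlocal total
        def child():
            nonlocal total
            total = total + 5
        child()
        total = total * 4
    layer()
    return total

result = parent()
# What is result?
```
144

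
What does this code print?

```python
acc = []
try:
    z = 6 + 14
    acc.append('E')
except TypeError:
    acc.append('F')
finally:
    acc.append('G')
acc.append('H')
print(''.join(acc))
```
EGH

finally runs after normal execution too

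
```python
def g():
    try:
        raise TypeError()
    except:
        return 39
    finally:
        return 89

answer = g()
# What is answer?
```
89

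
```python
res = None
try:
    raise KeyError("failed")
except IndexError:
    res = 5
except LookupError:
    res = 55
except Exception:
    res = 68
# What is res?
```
55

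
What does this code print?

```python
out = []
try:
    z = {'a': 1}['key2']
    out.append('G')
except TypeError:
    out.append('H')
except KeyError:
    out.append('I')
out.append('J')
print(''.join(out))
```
IJ

KeyError is caught by its specific handler, not TypeError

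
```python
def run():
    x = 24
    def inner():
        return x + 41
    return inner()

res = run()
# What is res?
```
65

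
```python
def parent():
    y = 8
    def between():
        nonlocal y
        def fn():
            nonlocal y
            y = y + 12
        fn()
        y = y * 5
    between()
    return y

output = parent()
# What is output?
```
100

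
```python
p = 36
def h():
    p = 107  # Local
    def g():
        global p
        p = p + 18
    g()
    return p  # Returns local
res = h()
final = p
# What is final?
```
54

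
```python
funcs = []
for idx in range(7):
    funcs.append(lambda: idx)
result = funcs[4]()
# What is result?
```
6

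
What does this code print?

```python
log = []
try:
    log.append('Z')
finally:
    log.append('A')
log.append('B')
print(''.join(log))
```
ZAB

try/finally without except, no exception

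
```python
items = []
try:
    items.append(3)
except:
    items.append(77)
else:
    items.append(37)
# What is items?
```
[3, 37]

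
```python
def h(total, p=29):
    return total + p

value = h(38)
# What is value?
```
67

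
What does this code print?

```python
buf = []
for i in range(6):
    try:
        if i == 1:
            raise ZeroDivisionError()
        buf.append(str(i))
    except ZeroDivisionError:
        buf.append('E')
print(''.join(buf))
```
0E2345

Exception on i=1 caught, loop continues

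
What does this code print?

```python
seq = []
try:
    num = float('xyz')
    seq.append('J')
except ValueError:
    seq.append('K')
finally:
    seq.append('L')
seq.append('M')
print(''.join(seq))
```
KLM

finally always runs, even after exception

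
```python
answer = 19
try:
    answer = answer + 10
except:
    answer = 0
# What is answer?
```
29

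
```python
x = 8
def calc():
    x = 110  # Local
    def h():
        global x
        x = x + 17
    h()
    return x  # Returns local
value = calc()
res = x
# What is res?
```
25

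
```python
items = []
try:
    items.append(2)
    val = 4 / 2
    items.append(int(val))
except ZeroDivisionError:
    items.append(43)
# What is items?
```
[2, 2]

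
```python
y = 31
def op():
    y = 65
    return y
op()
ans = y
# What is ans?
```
31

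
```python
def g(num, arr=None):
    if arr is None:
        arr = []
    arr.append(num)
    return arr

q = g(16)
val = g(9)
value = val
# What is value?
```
[9]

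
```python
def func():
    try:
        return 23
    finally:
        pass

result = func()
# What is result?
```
23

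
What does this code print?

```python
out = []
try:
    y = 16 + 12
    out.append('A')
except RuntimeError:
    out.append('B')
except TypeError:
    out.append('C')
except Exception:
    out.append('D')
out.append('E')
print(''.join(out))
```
AE

No exception, try block completes normally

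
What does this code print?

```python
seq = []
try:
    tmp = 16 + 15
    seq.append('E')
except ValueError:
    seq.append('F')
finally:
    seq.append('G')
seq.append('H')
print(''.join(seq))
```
EGH

finally runs after normal execution too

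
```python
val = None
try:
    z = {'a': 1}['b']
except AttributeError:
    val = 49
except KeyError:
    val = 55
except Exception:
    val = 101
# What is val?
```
55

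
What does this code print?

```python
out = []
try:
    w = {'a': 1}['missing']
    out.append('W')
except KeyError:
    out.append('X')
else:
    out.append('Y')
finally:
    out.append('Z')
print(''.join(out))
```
XZ

Exception: except runs, else skipped, finally runs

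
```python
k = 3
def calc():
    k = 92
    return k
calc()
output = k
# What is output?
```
3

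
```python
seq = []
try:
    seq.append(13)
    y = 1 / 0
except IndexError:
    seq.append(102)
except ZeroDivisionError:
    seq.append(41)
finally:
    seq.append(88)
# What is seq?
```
[13, 41, 88]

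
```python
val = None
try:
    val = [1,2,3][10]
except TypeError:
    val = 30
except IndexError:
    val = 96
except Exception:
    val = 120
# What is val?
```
96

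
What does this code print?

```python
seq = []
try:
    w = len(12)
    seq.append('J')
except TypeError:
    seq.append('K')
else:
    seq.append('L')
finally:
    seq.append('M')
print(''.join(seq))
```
KM

Exception: except runs, else skipped, finally runs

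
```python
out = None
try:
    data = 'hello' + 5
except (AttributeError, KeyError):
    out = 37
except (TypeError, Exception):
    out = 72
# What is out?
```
72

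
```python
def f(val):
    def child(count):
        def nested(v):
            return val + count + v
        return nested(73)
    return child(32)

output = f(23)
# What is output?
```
128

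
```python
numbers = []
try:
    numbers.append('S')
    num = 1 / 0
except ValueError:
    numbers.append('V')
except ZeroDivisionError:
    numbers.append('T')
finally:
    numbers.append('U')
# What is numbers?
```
['S', 'T', 'U']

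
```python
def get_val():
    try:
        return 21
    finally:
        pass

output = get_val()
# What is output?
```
21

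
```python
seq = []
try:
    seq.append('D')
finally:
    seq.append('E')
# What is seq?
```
['D', 'E']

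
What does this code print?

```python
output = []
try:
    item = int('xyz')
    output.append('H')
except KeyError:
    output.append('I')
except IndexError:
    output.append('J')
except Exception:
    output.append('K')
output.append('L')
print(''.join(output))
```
KL

ValueError not specifically caught, falls to Exception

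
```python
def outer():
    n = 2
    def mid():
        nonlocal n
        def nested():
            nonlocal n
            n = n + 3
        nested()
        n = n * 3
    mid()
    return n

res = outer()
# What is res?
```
15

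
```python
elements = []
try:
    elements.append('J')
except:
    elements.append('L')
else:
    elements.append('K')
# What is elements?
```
['J', 'K']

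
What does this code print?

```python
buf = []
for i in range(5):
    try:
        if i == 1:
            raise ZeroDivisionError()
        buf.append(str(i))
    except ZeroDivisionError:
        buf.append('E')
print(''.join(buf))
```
0E234

Exception on i=1 caught, loop continues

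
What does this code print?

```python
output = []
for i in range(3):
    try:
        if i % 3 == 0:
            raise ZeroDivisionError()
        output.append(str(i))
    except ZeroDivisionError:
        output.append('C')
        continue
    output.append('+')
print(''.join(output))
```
C1+2+

continue in except skips rest of loop body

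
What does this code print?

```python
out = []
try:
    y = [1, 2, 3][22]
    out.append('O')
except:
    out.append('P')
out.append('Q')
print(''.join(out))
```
PQ

Exception raised in try, caught by bare except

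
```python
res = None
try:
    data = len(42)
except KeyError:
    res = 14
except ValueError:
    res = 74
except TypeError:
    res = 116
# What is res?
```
116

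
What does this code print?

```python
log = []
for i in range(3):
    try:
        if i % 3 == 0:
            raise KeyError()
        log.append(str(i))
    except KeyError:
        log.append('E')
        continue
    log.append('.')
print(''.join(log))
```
E1.2.

continue in except skips rest of loop body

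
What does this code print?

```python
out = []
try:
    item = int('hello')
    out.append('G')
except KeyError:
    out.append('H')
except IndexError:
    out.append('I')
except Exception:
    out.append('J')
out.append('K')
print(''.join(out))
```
JK

ValueError not specifically caught, falls to Exception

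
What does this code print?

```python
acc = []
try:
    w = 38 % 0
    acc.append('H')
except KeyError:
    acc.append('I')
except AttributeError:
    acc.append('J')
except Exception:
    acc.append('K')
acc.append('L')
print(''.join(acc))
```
KL

ZeroDivisionError not specifically caught, falls to Exception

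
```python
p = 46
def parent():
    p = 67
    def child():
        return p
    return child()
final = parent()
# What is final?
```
67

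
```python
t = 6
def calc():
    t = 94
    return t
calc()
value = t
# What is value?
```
6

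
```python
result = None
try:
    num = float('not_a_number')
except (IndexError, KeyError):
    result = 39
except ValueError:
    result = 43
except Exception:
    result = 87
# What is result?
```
43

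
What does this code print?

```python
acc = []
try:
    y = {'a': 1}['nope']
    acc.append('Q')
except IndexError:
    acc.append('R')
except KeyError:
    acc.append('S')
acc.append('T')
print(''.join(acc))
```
ST

KeyError is caught by its specific handler, not IndexError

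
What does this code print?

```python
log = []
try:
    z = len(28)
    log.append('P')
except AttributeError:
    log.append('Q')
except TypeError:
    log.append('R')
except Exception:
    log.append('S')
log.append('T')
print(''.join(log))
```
RT

TypeError matches before generic Exception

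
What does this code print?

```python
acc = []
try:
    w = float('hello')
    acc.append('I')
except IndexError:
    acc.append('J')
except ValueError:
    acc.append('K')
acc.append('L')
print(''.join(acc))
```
KL

ValueError is caught by its specific handler, not IndexError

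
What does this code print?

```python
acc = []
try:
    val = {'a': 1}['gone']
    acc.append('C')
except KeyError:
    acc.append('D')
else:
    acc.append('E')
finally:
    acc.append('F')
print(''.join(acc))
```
DF

Exception: except runs, else skipped, finally runs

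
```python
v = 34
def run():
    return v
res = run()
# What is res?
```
34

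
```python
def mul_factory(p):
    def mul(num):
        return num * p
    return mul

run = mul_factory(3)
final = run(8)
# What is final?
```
24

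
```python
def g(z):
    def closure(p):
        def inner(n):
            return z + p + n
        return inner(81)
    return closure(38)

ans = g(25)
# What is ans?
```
144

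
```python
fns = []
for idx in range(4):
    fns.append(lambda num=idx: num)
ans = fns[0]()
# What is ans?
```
0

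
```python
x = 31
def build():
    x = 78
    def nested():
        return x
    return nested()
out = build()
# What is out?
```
78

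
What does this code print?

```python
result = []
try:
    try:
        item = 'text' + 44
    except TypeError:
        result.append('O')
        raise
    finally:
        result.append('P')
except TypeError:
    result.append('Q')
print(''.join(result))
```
OPQ

finally runs before re-raised exception propagates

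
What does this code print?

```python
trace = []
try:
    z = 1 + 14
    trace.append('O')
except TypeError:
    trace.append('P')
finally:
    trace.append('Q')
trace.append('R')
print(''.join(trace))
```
OQR

finally runs after normal execution too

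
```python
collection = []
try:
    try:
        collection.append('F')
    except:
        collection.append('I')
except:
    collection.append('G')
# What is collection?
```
['F']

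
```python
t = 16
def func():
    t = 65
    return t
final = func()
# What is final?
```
65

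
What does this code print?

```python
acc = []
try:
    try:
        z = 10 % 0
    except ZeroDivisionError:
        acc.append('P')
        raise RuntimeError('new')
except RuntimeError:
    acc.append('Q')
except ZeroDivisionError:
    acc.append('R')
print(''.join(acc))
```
PQ

New RuntimeError raised, caught by outer RuntimeError handler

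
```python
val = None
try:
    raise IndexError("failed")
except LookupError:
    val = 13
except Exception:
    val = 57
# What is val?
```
13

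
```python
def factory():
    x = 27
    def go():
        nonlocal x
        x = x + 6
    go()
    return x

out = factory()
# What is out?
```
33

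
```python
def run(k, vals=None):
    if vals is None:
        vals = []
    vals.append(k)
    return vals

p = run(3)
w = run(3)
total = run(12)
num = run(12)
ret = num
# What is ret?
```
[12]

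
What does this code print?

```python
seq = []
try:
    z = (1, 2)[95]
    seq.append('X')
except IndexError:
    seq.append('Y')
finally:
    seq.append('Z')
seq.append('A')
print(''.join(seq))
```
YZA

finally always runs, even after exception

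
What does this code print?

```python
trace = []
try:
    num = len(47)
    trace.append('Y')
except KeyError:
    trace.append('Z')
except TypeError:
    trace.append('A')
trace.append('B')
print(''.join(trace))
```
AB

TypeError is caught by its specific handler, not KeyError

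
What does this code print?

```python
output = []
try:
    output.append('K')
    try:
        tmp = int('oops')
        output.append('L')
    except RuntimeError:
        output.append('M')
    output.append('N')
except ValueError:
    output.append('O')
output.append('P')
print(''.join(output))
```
KOP

Inner handler doesn't match, propagates to outer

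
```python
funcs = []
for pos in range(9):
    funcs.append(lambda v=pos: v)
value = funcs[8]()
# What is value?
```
8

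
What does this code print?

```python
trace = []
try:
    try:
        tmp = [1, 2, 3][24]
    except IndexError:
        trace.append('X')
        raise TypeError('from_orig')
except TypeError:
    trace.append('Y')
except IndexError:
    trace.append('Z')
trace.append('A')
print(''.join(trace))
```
XYA

TypeError raised and caught, original IndexError not re-raised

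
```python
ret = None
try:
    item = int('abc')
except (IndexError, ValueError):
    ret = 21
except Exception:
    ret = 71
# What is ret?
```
21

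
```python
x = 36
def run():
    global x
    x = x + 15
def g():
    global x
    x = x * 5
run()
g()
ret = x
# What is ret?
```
255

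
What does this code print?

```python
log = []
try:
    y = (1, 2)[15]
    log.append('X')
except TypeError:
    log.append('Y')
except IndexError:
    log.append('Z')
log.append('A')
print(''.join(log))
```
ZA

IndexError is caught by its specific handler, not TypeError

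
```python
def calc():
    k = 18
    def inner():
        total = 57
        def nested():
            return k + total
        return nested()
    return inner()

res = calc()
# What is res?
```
75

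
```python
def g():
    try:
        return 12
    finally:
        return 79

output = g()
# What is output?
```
79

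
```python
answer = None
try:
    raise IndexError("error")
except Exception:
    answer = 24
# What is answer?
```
24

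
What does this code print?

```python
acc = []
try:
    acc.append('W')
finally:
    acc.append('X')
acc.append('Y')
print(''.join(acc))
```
WXY

try/finally without except, no exception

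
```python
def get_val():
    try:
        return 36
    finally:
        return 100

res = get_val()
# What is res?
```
100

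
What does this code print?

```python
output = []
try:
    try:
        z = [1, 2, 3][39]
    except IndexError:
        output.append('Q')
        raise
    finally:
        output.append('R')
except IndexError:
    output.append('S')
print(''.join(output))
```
QRS

finally runs before re-raised exception propagates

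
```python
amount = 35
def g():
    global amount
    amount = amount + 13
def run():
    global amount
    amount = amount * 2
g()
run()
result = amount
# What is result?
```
96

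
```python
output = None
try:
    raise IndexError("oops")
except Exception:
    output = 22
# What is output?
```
22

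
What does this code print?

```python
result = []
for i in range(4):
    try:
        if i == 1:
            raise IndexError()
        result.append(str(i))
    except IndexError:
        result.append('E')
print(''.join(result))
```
0E23

Exception on i=1 caught, loop continues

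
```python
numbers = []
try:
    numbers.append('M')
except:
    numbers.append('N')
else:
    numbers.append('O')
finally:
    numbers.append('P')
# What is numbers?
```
['M', 'O', 'P']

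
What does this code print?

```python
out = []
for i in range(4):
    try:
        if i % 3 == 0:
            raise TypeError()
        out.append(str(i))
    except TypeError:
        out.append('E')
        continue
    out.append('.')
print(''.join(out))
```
E1.2.E

continue in except skips rest of loop body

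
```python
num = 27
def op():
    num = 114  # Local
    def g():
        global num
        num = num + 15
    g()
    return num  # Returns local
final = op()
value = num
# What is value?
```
42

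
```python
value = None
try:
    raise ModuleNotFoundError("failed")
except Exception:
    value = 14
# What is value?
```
14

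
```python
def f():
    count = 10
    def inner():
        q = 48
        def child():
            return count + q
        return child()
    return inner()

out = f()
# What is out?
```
58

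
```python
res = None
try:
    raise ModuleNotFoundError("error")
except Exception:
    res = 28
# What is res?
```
28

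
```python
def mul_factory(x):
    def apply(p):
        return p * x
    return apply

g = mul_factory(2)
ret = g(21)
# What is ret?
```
42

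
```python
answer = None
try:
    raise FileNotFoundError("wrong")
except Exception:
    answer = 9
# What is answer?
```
9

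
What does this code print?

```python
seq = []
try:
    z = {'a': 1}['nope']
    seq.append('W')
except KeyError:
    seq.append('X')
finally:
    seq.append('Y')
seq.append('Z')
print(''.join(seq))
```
XYZ

finally always runs, even after exception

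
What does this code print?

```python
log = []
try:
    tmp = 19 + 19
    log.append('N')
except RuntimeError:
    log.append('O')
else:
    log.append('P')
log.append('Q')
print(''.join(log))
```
NPQ

else block runs when no exception occurs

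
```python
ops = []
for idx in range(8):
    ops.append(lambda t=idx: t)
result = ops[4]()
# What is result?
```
4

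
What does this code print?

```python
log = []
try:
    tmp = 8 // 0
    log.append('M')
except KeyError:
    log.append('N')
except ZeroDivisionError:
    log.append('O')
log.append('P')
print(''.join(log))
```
OP

ZeroDivisionError is caught by its specific handler, not KeyError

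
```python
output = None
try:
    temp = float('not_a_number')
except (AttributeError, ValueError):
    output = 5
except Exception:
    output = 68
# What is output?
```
5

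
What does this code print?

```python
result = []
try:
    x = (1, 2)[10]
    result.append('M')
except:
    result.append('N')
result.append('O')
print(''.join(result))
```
NO

Exception raised in try, caught by bare except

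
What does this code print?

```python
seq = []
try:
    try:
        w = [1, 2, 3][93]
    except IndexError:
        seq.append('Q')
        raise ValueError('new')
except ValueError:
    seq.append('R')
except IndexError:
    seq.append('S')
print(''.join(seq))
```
QR

New ValueError raised, caught by outer ValueError handler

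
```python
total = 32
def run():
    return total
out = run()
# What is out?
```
32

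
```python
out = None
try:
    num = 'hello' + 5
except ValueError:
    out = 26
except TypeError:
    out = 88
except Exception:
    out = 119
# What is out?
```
88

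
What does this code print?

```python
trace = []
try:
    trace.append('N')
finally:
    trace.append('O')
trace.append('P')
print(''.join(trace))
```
NOP

try/finally without except, no exception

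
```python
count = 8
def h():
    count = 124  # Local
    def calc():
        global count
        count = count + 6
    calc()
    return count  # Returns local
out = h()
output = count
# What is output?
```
14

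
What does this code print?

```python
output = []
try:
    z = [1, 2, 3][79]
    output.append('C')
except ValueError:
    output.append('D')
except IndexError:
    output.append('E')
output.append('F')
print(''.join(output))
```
EF

IndexError is caught by its specific handler, not ValueError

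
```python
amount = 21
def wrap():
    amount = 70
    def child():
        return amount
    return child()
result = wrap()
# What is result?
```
70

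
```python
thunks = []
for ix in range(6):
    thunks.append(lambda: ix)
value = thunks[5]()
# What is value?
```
5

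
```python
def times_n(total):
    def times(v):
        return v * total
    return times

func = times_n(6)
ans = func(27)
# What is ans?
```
162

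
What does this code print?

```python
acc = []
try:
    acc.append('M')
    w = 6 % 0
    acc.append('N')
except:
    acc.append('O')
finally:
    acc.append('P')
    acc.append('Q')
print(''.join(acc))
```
MOPQ

Code before exception runs, then except, then all of finally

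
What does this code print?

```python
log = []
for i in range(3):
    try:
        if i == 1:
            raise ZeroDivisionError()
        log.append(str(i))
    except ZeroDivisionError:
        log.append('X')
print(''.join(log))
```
0X2

Exception on i=1 caught, loop continues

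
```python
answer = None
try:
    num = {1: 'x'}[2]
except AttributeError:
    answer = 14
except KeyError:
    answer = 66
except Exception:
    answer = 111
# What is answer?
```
66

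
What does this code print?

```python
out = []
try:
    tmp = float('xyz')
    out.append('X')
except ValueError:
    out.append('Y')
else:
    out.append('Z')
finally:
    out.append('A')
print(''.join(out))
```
YA

Exception: except runs, else skipped, finally runs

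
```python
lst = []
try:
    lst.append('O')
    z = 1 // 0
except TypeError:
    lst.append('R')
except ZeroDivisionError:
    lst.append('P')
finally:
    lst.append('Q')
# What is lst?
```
['O', 'P', 'Q']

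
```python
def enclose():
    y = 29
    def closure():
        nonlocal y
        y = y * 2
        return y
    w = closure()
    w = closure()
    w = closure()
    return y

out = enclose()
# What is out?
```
232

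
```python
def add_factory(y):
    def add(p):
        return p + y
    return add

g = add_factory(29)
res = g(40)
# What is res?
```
69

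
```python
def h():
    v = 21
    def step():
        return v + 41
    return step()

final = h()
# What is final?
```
62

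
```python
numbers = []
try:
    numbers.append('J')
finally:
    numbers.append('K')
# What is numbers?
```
['J', 'K']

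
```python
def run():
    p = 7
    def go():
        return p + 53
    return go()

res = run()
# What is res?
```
60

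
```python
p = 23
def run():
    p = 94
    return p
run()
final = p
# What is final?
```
23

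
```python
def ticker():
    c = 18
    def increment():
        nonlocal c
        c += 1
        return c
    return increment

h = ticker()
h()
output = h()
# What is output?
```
20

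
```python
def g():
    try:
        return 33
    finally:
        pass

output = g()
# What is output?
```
33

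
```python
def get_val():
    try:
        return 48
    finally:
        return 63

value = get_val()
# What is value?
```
63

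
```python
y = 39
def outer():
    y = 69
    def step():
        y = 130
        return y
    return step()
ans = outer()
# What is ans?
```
130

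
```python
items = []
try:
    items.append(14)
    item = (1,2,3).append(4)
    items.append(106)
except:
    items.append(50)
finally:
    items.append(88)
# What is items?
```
[14, 50, 88]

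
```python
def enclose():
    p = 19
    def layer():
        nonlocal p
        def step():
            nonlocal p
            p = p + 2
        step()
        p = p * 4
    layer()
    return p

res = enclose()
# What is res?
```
84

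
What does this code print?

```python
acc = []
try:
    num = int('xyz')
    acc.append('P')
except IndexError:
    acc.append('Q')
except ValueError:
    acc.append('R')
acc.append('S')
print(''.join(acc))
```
RS

ValueError is caught by its specific handler, not IndexError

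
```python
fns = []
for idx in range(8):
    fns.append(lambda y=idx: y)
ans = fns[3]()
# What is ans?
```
3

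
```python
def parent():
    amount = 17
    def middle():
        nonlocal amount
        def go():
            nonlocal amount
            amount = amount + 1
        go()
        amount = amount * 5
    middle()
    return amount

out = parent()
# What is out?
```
90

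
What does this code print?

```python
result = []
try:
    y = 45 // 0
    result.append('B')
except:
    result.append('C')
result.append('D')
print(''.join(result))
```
CD

Exception raised in try, caught by bare except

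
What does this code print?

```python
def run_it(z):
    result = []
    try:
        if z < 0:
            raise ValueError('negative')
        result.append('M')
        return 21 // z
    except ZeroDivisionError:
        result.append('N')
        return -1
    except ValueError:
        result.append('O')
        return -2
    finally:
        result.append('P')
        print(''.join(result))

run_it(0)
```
MNP

z=0 causes ZeroDivisionError, caught, finally prints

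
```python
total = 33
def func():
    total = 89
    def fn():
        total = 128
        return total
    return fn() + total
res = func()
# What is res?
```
217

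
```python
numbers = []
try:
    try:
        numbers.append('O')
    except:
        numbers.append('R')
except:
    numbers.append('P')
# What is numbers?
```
['O']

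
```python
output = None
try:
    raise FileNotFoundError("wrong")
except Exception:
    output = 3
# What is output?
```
3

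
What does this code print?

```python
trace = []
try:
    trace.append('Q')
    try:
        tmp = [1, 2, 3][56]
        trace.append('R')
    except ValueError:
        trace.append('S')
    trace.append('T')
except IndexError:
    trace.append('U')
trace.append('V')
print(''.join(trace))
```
QUV

Inner handler doesn't match, propagates to outer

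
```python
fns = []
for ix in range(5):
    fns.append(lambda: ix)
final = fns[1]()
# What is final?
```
4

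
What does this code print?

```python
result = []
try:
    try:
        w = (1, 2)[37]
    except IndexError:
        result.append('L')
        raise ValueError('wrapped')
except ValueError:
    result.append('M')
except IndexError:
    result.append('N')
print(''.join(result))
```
LM

New ValueError raised, caught by outer ValueError handler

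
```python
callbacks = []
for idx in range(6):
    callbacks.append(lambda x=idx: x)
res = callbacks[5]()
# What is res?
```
5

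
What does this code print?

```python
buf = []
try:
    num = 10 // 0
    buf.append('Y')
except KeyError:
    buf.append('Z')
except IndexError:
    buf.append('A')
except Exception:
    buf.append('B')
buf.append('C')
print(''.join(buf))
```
BC

ZeroDivisionError not specifically caught, falls to Exception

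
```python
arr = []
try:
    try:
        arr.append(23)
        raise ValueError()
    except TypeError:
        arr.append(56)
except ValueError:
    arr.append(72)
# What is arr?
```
[23, 72]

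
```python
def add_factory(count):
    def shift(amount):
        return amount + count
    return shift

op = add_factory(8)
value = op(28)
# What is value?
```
36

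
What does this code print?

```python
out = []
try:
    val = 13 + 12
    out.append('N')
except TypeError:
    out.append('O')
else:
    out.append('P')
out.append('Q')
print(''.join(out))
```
NPQ

else block runs when no exception occurs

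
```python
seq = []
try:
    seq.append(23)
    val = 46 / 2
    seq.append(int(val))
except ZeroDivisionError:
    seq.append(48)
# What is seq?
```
[23, 23]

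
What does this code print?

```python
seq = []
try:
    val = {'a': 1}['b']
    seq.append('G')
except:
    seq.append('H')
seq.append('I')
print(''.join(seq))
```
HI

Exception raised in try, caught by bare except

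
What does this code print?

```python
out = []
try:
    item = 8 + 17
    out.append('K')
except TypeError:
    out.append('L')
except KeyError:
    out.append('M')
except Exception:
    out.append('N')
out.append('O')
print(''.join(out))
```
KO

No exception, try block completes normally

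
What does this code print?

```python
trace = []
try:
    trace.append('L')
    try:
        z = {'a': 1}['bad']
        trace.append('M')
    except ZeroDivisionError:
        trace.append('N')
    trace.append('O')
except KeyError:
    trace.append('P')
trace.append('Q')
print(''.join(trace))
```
LPQ

Inner handler doesn't match, propagates to outer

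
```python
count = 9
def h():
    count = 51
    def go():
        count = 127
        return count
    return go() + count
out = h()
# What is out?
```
178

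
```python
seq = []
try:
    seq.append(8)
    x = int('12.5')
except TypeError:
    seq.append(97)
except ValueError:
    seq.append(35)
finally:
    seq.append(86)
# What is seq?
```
[8, 35, 86]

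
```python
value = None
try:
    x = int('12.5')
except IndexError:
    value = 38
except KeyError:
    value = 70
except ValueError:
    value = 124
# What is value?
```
124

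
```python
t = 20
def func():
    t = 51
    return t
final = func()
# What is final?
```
51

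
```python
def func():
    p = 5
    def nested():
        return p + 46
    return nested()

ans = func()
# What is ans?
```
51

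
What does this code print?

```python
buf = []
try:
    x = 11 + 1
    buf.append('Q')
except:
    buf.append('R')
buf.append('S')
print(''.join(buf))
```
QS

No exception, try block completes normally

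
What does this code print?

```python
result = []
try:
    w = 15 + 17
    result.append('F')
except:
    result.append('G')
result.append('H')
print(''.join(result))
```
FH

No exception, try block completes normally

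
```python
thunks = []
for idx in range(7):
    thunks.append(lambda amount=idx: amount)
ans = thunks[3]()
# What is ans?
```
3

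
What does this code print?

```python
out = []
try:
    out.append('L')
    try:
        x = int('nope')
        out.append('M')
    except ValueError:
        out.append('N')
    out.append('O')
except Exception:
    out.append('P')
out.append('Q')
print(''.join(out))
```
LNOQ

Inner exception caught by inner handler, outer continues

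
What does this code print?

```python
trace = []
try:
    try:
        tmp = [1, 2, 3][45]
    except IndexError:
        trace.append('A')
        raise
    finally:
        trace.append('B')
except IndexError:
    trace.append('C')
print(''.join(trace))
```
ABC

finally runs before re-raised exception propagates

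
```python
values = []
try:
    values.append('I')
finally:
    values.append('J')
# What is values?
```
['I', 'J']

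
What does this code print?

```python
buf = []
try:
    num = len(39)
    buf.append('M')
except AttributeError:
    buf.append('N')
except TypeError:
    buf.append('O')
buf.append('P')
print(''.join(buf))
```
OP

TypeError is caught by its specific handler, not AttributeError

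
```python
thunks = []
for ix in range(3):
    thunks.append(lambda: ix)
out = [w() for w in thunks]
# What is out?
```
[2, 2, 2]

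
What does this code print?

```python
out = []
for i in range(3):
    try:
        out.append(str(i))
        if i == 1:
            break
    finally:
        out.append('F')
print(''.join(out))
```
0F1F

finally runs even when breaking out of loop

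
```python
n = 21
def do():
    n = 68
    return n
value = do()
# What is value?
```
68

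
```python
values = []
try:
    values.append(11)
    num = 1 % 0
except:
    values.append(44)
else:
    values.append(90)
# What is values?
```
[11, 44]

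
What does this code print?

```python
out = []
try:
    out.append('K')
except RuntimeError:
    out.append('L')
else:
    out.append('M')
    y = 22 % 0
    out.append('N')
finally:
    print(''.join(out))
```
KM

Try succeeds, else appends 'M', ZeroDivisionError in else is uncaught, finally prints before exception propagates ('N' never appended)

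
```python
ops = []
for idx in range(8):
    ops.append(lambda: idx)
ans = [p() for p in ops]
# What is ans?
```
[7, 7, 7, 7, 7, 7, 7, 7]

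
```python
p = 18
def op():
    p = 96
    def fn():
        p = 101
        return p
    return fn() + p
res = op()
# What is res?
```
197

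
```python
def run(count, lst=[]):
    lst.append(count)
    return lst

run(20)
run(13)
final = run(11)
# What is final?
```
[20, 13, 11]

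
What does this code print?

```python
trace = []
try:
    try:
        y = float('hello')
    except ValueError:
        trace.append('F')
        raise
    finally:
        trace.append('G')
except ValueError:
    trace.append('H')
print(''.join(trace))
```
FGH

finally runs before re-raised exception propagates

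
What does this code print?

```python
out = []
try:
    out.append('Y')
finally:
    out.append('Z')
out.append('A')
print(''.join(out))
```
YZA

try/finally without except, no exception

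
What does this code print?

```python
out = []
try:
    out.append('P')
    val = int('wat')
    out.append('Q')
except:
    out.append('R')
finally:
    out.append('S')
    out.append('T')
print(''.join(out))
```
PRST

Code before exception runs, then except, then all of finally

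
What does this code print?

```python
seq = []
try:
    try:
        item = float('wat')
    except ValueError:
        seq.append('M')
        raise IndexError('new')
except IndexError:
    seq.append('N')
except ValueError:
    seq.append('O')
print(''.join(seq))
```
MN

New IndexError raised, caught by outer IndexError handler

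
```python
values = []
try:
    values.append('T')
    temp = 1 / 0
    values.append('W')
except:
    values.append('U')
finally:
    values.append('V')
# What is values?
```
['T', 'U', 'V']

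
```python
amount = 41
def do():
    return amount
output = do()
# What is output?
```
41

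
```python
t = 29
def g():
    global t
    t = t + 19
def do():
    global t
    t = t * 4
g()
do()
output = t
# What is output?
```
192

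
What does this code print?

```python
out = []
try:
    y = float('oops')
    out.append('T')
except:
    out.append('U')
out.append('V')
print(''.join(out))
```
UV

Exception raised in try, caught by bare except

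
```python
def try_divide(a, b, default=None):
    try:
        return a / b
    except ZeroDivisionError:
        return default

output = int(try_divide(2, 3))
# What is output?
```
0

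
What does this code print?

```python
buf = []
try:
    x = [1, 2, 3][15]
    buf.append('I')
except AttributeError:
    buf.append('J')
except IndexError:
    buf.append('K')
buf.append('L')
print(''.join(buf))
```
KL

IndexError is caught by its specific handler, not AttributeError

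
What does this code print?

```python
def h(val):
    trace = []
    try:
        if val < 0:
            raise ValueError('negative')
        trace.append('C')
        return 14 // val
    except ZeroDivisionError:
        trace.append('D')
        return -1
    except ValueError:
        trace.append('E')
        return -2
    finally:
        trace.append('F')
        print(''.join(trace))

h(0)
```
CDF

val=0 causes ZeroDivisionError, caught, finally prints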